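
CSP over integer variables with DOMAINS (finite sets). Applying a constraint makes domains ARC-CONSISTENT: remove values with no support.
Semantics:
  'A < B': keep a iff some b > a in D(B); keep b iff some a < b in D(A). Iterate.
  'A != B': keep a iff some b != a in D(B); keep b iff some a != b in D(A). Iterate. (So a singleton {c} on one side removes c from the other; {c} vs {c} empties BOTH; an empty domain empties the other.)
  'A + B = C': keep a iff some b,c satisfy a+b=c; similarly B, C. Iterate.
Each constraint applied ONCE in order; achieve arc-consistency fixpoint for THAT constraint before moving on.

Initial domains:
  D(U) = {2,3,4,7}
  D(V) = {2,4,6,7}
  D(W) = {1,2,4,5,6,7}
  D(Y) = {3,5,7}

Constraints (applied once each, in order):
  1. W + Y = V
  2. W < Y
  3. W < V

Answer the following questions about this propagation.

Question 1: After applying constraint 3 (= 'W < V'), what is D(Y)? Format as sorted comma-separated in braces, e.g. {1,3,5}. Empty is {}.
Constraint 1 (W + Y = V) on D(W)={1,2,4,5,6,7} D(Y)={3,5,7} D(V)={2,4,6,7}: W {1,2,4,5,6,7}->{1,2,4}; Y {3,5,7}->{3,5}; V {2,4,6,7}->{4,6,7}
Constraint 2 (W < Y) on D(W)={1,2,4} D(Y)={3,5}: no change
Constraint 3 (W < V) on D(W)={1,2,4} D(V)={4,6,7}: no change
So after constraint 3: D(Y) = {3,5}

Answer: {3,5}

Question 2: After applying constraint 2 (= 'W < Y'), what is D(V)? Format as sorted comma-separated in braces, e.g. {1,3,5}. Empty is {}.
Answer: {4,6,7}

Derivation:
Constraint 1 (W + Y = V) on D(W)={1,2,4,5,6,7} D(Y)={3,5,7} D(V)={2,4,6,7}: W {1,2,4,5,6,7}->{1,2,4}; Y {3,5,7}->{3,5}; V {2,4,6,7}->{4,6,7}
Constraint 2 (W < Y) on D(W)={1,2,4} D(Y)={3,5}: no change
So after constraint 2: D(V) = {4,6,7}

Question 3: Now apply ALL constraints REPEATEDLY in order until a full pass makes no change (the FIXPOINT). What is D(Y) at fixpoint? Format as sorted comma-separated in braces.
Answer: {3,5}

Derivation:
pass 0 (initial): D(Y)={3,5,7}
pass 1: V {2,4,6,7}->{4,6,7}; W {1,2,4,5,6,7}->{1,2,4}; Y {3,5,7}->{3,5}
pass 2: no change
Fixpoint after 2 passes: D(Y) = {3,5}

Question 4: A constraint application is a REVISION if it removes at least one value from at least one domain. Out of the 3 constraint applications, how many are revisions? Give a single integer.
Constraint 1 (W + Y = V) on D(W)={1,2,4,5,6,7} D(Y)={3,5,7} D(V)={2,4,6,7}: W {1,2,4,5,6,7}->{1,2,4}; Y {3,5,7}->{3,5}; V {2,4,6,7}->{4,6,7} => REVISION
Constraint 2 (W < Y) on D(W)={1,2,4} D(Y)={3,5}: no change => not a revision
Constraint 3 (W < V) on D(W)={1,2,4} D(V)={4,6,7}: no change => not a revision
Total revisions = 1

Answer: 1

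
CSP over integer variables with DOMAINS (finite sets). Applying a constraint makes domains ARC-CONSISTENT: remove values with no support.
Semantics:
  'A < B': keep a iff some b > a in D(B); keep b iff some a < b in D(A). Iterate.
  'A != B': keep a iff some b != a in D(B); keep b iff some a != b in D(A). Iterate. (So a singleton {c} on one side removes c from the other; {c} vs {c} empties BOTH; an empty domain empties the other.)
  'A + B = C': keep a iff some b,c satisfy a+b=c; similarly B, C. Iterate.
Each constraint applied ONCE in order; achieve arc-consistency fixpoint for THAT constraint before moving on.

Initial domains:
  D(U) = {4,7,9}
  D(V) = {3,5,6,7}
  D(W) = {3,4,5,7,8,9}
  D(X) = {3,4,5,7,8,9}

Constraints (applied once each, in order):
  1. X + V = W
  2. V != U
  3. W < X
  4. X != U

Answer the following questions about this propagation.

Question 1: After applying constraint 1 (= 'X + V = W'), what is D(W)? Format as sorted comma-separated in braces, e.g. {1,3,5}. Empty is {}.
Constraint 1 (X + V = W) on D(X)={3,4,5,7,8,9} D(V)={3,5,6,7} D(W)={3,4,5,7,8,9}: X {3,4,5,7,8,9}->{3,4,5}; V {3,5,6,7}->{3,5,6}; W {3,4,5,7,8,9}->{7,8,9}
So after constraint 1: D(W) = {7,8,9}

Answer: {7,8,9}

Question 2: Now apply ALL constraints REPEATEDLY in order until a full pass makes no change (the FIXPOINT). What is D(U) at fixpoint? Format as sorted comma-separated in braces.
Answer: {}

Derivation:
pass 0 (initial): D(U)={4,7,9}
pass 1: U {4,7,9}->{}; V {3,5,6,7}->{3,5,6}; W {3,4,5,7,8,9}->{}; X {3,4,5,7,8,9}->{}
pass 2: V {3,5,6}->{}
pass 3: no change
Fixpoint after 3 passes: D(U) = {}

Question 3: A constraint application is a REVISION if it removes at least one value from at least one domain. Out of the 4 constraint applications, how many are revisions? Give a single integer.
Constraint 1 (X + V = W) on D(X)={3,4,5,7,8,9} D(V)={3,5,6,7} D(W)={3,4,5,7,8,9}: X {3,4,5,7,8,9}->{3,4,5}; V {3,5,6,7}->{3,5,6}; W {3,4,5,7,8,9}->{7,8,9} => REVISION
Constraint 2 (V != U) on D(V)={3,5,6} D(U)={4,7,9}: no change => not a revision
Constraint 3 (W < X) on D(W)={7,8,9} D(X)={3,4,5}: W {7,8,9}->{}; X {3,4,5}->{} => REVISION
Constraint 4 (X != U) on D(X)={} D(U)={4,7,9}: U {4,7,9}->{} => REVISION
Total revisions = 3

Answer: 3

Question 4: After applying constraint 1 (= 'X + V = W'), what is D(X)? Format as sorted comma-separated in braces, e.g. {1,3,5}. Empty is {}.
Constraint 1 (X + V = W) on D(X)={3,4,5,7,8,9} D(V)={3,5,6,7} D(W)={3,4,5,7,8,9}: X {3,4,5,7,8,9}->{3,4,5}; V {3,5,6,7}->{3,5,6}; W {3,4,5,7,8,9}->{7,8,9}
So after constraint 1: D(X) = {3,4,5}

Answer: {3,4,5}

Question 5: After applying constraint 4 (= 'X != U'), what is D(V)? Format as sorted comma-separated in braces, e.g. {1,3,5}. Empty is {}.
Constraint 1 (X + V = W) on D(X)={3,4,5,7,8,9} D(V)={3,5,6,7} D(W)={3,4,5,7,8,9}: X {3,4,5,7,8,9}->{3,4,5}; V {3,5,6,7}->{3,5,6}; W {3,4,5,7,8,9}->{7,8,9}
Constraint 2 (V != U) on D(V)={3,5,6} D(U)={4,7,9}: no change
Constraint 3 (W < X) on D(W)={7,8,9} D(X)={3,4,5}: W {7,8,9}->{}; X {3,4,5}->{}
Constraint 4 (X != U) on D(X)={} D(U)={4,7,9}: U {4,7,9}->{}
So after constraint 4: D(V) = {3,5,6}

Answer: {3,5,6}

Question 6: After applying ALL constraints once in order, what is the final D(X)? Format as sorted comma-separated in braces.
Answer: {}

Derivation:
Constraint 1 (X + V = W) on D(X)={3,4,5,7,8,9} D(V)={3,5,6,7} D(W)={3,4,5,7,8,9}: X {3,4,5,7,8,9}->{3,4,5}; V {3,5,6,7}->{3,5,6}; W {3,4,5,7,8,9}->{7,8,9}
Constraint 2 (V != U) on D(V)={3,5,6} D(U)={4,7,9}: no change
Constraint 3 (W < X) on D(W)={7,8,9} D(X)={3,4,5}: W {7,8,9}->{}; X {3,4,5}->{}
Constraint 4 (X != U) on D(X)={} D(U)={4,7,9}: U {4,7,9}->{}
So after all 4 constraints: D(X) = {}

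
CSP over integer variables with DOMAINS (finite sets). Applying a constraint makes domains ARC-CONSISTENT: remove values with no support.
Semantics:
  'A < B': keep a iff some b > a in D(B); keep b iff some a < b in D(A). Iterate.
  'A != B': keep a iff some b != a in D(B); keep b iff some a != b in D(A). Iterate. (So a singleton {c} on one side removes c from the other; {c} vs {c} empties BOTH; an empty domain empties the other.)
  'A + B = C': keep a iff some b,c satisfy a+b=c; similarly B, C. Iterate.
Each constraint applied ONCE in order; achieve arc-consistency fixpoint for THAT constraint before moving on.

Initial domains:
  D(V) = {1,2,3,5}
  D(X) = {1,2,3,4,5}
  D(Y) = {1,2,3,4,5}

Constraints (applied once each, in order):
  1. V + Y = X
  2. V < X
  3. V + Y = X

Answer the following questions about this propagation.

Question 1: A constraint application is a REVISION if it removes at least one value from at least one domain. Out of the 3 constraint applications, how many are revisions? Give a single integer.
Constraint 1 (V + Y = X) on D(V)={1,2,3,5} D(Y)={1,2,3,4,5} D(X)={1,2,3,4,5}: V {1,2,3,5}->{1,2,3}; Y {1,2,3,4,5}->{1,2,3,4}; X {1,2,3,4,5}->{2,3,4,5} => REVISION
Constraint 2 (V < X) on D(V)={1,2,3} D(X)={2,3,4,5}: no change => not a revision
Constraint 3 (V + Y = X) on D(V)={1,2,3} D(Y)={1,2,3,4} D(X)={2,3,4,5}: no change => not a revision
Total revisions = 1

Answer: 1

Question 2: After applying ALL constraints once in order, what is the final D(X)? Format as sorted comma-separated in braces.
Constraint 1 (V + Y = X) on D(V)={1,2,3,5} D(Y)={1,2,3,4,5} D(X)={1,2,3,4,5}: V {1,2,3,5}->{1,2,3}; Y {1,2,3,4,5}->{1,2,3,4}; X {1,2,3,4,5}->{2,3,4,5}
Constraint 2 (V < X) on D(V)={1,2,3} D(X)={2,3,4,5}: no change
Constraint 3 (V + Y = X) on D(V)={1,2,3} D(Y)={1,2,3,4} D(X)={2,3,4,5}: no change
So after all 3 constraints: D(X) = {2,3,4,5}

Answer: {2,3,4,5}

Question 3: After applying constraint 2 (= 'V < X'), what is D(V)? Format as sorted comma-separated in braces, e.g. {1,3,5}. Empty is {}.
Constraint 1 (V + Y = X) on D(V)={1,2,3,5} D(Y)={1,2,3,4,5} D(X)={1,2,3,4,5}: V {1,2,3,5}->{1,2,3}; Y {1,2,3,4,5}->{1,2,3,4}; X {1,2,3,4,5}->{2,3,4,5}
Constraint 2 (V < X) on D(V)={1,2,3} D(X)={2,3,4,5}: no change
So after constraint 2: D(V) = {1,2,3}

Answer: {1,2,3}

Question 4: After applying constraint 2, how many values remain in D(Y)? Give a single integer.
Answer: 4

Derivation:
Constraint 1 (V + Y = X) on D(V)={1,2,3,5} D(Y)={1,2,3,4,5} D(X)={1,2,3,4,5}: V {1,2,3,5}->{1,2,3}; Y {1,2,3,4,5}->{1,2,3,4}; X {1,2,3,4,5}->{2,3,4,5}
Constraint 2 (V < X) on D(V)={1,2,3} D(X)={2,3,4,5}: no change
So after constraint 2: D(Y)={1,2,3,4}, size = 4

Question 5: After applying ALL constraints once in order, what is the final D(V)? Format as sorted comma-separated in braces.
Constraint 1 (V + Y = X) on D(V)={1,2,3,5} D(Y)={1,2,3,4,5} D(X)={1,2,3,4,5}: V {1,2,3,5}->{1,2,3}; Y {1,2,3,4,5}->{1,2,3,4}; X {1,2,3,4,5}->{2,3,4,5}
Constraint 2 (V < X) on D(V)={1,2,3} D(X)={2,3,4,5}: no change
Constraint 3 (V + Y = X) on D(V)={1,2,3} D(Y)={1,2,3,4} D(X)={2,3,4,5}: no change
So after all 3 constraints: D(V) = {1,2,3}

Answer: {1,2,3}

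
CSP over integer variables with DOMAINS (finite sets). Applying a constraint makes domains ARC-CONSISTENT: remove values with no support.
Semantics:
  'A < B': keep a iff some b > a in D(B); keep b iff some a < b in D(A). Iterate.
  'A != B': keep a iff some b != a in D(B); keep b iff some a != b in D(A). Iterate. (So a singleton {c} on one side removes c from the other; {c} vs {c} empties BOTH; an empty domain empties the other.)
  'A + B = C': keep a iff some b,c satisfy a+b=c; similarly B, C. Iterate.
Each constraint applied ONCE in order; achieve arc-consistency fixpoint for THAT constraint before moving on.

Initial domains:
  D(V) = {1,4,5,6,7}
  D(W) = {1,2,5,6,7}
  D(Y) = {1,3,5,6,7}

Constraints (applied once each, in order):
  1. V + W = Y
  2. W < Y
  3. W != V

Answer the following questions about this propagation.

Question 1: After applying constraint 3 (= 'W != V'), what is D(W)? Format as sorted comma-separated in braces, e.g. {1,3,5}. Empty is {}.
Constraint 1 (V + W = Y) on D(V)={1,4,5,6,7} D(W)={1,2,5,6,7} D(Y)={1,3,5,6,7}: V {1,4,5,6,7}->{1,4,5,6}; W {1,2,5,6,7}->{1,2,5,6}; Y {1,3,5,6,7}->{3,5,6,7}
Constraint 2 (W < Y) on D(W)={1,2,5,6} D(Y)={3,5,6,7}: no change
Constraint 3 (W != V) on D(W)={1,2,5,6} D(V)={1,4,5,6}: no change
So after constraint 3: D(W) = {1,2,5,6}

Answer: {1,2,5,6}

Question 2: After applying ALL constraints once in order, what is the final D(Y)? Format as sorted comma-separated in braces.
Answer: {3,5,6,7}

Derivation:
Constraint 1 (V + W = Y) on D(V)={1,4,5,6,7} D(W)={1,2,5,6,7} D(Y)={1,3,5,6,7}: V {1,4,5,6,7}->{1,4,5,6}; W {1,2,5,6,7}->{1,2,5,6}; Y {1,3,5,6,7}->{3,5,6,7}
Constraint 2 (W < Y) on D(W)={1,2,5,6} D(Y)={3,5,6,7}: no change
Constraint 3 (W != V) on D(W)={1,2,5,6} D(V)={1,4,5,6}: no change
So after all 3 constraints: D(Y) = {3,5,6,7}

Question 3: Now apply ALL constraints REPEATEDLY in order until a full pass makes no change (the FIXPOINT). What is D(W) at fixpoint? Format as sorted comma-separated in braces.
Answer: {1,2,5,6}

Derivation:
pass 0 (initial): D(W)={1,2,5,6,7}
pass 1: V {1,4,5,6,7}->{1,4,5,6}; W {1,2,5,6,7}->{1,2,5,6}; Y {1,3,5,6,7}->{3,5,6,7}
pass 2: no change
Fixpoint after 2 passes: D(W) = {1,2,5,6}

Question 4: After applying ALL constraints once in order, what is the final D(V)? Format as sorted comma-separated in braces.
Answer: {1,4,5,6}

Derivation:
Constraint 1 (V + W = Y) on D(V)={1,4,5,6,7} D(W)={1,2,5,6,7} D(Y)={1,3,5,6,7}: V {1,4,5,6,7}->{1,4,5,6}; W {1,2,5,6,7}->{1,2,5,6}; Y {1,3,5,6,7}->{3,5,6,7}
Constraint 2 (W < Y) on D(W)={1,2,5,6} D(Y)={3,5,6,7}: no change
Constraint 3 (W != V) on D(W)={1,2,5,6} D(V)={1,4,5,6}: no change
So after all 3 constraints: D(V) = {1,4,5,6}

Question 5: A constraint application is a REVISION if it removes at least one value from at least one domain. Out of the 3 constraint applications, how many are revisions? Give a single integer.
Answer: 1

Derivation:
Constraint 1 (V + W = Y) on D(V)={1,4,5,6,7} D(W)={1,2,5,6,7} D(Y)={1,3,5,6,7}: V {1,4,5,6,7}->{1,4,5,6}; W {1,2,5,6,7}->{1,2,5,6}; Y {1,3,5,6,7}->{3,5,6,7} => REVISION
Constraint 2 (W < Y) on D(W)={1,2,5,6} D(Y)={3,5,6,7}: no change => not a revision
Constraint 3 (W != V) on D(W)={1,2,5,6} D(V)={1,4,5,6}: no change => not a revision
Total revisions = 1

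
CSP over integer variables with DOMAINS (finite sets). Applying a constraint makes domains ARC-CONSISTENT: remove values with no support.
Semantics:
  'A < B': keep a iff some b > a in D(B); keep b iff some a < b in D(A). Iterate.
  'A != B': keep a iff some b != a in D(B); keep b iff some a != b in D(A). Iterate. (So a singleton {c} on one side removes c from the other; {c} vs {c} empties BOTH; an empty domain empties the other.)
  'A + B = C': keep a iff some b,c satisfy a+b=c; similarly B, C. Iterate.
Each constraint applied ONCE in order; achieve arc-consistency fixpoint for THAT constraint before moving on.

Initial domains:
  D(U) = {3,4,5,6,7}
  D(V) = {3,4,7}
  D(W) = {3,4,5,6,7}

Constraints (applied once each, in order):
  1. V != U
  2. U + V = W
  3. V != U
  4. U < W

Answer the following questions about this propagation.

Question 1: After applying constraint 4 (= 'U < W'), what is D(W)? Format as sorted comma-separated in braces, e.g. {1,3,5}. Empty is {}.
Answer: {6,7}

Derivation:
Constraint 1 (V != U) on D(V)={3,4,7} D(U)={3,4,5,6,7}: no change
Constraint 2 (U + V = W) on D(U)={3,4,5,6,7} D(V)={3,4,7} D(W)={3,4,5,6,7}: U {3,4,5,6,7}->{3,4}; V {3,4,7}->{3,4}; W {3,4,5,6,7}->{6,7}
Constraint 3 (V != U) on D(V)={3,4} D(U)={3,4}: no change
Constraint 4 (U < W) on D(U)={3,4} D(W)={6,7}: no change
So after constraint 4: D(W) = {6,7}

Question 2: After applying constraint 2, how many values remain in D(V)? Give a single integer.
Answer: 2

Derivation:
Constraint 1 (V != U) on D(V)={3,4,7} D(U)={3,4,5,6,7}: no change
Constraint 2 (U + V = W) on D(U)={3,4,5,6,7} D(V)={3,4,7} D(W)={3,4,5,6,7}: U {3,4,5,6,7}->{3,4}; V {3,4,7}->{3,4}; W {3,4,5,6,7}->{6,7}
So after constraint 2: D(V)={3,4}, size = 2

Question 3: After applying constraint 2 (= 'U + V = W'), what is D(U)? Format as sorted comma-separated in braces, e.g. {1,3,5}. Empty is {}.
Answer: {3,4}

Derivation:
Constraint 1 (V != U) on D(V)={3,4,7} D(U)={3,4,5,6,7}: no change
Constraint 2 (U + V = W) on D(U)={3,4,5,6,7} D(V)={3,4,7} D(W)={3,4,5,6,7}: U {3,4,5,6,7}->{3,4}; V {3,4,7}->{3,4}; W {3,4,5,6,7}->{6,7}
So after constraint 2: D(U) = {3,4}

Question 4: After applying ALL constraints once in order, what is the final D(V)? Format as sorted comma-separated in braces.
Answer: {3,4}

Derivation:
Constraint 1 (V != U) on D(V)={3,4,7} D(U)={3,4,5,6,7}: no change
Constraint 2 (U + V = W) on D(U)={3,4,5,6,7} D(V)={3,4,7} D(W)={3,4,5,6,7}: U {3,4,5,6,7}->{3,4}; V {3,4,7}->{3,4}; W {3,4,5,6,7}->{6,7}
Constraint 3 (V != U) on D(V)={3,4} D(U)={3,4}: no change
Constraint 4 (U < W) on D(U)={3,4} D(W)={6,7}: no change
So after all 4 constraints: D(V) = {3,4}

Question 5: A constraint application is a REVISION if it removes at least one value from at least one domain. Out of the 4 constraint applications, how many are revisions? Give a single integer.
Constraint 1 (V != U) on D(V)={3,4,7} D(U)={3,4,5,6,7}: no change => not a revision
Constraint 2 (U + V = W) on D(U)={3,4,5,6,7} D(V)={3,4,7} D(W)={3,4,5,6,7}: U {3,4,5,6,7}->{3,4}; V {3,4,7}->{3,4}; W {3,4,5,6,7}->{6,7} => REVISION
Constraint 3 (V != U) on D(V)={3,4} D(U)={3,4}: no change => not a revision
Constraint 4 (U < W) on D(U)={3,4} D(W)={6,7}: no change => not a revision
Total revisions = 1

Answer: 1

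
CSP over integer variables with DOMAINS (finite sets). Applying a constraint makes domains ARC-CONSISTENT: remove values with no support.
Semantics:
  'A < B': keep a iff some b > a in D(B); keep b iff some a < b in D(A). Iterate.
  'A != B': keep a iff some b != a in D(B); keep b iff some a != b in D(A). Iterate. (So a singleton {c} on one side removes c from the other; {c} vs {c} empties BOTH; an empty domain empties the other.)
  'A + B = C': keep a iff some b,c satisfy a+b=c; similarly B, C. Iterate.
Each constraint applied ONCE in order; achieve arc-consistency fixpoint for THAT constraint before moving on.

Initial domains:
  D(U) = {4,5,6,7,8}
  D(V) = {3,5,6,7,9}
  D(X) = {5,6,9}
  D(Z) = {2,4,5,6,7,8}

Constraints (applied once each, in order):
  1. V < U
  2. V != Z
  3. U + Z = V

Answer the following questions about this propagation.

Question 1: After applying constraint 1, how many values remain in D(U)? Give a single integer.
Answer: 5

Derivation:
Constraint 1 (V < U) on D(V)={3,5,6,7,9} D(U)={4,5,6,7,8}: V {3,5,6,7,9}->{3,5,6,7}
So after constraint 1: D(U)={4,5,6,7,8}, size = 5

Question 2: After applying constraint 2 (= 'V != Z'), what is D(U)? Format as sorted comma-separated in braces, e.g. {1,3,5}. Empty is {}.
Answer: {4,5,6,7,8}

Derivation:
Constraint 1 (V < U) on D(V)={3,5,6,7,9} D(U)={4,5,6,7,8}: V {3,5,6,7,9}->{3,5,6,7}
Constraint 2 (V != Z) on D(V)={3,5,6,7} D(Z)={2,4,5,6,7,8}: no change
So after constraint 2: D(U) = {4,5,6,7,8}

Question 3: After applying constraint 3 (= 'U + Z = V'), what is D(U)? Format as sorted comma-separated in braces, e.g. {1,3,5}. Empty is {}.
Answer: {4,5}

Derivation:
Constraint 1 (V < U) on D(V)={3,5,6,7,9} D(U)={4,5,6,7,8}: V {3,5,6,7,9}->{3,5,6,7}
Constraint 2 (V != Z) on D(V)={3,5,6,7} D(Z)={2,4,5,6,7,8}: no change
Constraint 3 (U + Z = V) on D(U)={4,5,6,7,8} D(Z)={2,4,5,6,7,8} D(V)={3,5,6,7}: U {4,5,6,7,8}->{4,5}; Z {2,4,5,6,7,8}->{2}; V {3,5,6,7}->{6,7}
So after constraint 3: D(U) = {4,5}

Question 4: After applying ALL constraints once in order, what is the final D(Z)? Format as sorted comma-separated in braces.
Constraint 1 (V < U) on D(V)={3,5,6,7,9} D(U)={4,5,6,7,8}: V {3,5,6,7,9}->{3,5,6,7}
Constraint 2 (V != Z) on D(V)={3,5,6,7} D(Z)={2,4,5,6,7,8}: no change
Constraint 3 (U + Z = V) on D(U)={4,5,6,7,8} D(Z)={2,4,5,6,7,8} D(V)={3,5,6,7}: U {4,5,6,7,8}->{4,5}; Z {2,4,5,6,7,8}->{2}; V {3,5,6,7}->{6,7}
So after all 3 constraints: D(Z) = {2}

Answer: {2}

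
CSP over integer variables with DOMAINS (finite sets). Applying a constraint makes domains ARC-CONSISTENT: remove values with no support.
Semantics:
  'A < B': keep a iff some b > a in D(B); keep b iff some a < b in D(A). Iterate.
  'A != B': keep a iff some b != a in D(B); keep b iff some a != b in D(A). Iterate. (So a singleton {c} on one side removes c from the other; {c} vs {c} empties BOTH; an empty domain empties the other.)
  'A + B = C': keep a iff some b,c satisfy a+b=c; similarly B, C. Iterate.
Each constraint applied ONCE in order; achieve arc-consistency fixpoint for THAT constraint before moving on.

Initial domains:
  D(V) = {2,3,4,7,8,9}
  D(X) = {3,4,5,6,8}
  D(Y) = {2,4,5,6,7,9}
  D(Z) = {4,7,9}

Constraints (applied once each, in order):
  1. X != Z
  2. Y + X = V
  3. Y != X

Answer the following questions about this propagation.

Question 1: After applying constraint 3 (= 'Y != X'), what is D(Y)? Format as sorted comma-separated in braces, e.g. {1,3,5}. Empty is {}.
Answer: {2,4,5,6}

Derivation:
Constraint 1 (X != Z) on D(X)={3,4,5,6,8} D(Z)={4,7,9}: no change
Constraint 2 (Y + X = V) on D(Y)={2,4,5,6,7,9} D(X)={3,4,5,6,8} D(V)={2,3,4,7,8,9}: Y {2,4,5,6,7,9}->{2,4,5,6}; X {3,4,5,6,8}->{3,4,5,6}; V {2,3,4,7,8,9}->{7,8,9}
Constraint 3 (Y != X) on D(Y)={2,4,5,6} D(X)={3,4,5,6}: no change
So after constraint 3: D(Y) = {2,4,5,6}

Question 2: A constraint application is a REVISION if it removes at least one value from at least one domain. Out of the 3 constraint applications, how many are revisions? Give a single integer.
Constraint 1 (X != Z) on D(X)={3,4,5,6,8} D(Z)={4,7,9}: no change => not a revision
Constraint 2 (Y + X = V) on D(Y)={2,4,5,6,7,9} D(X)={3,4,5,6,8} D(V)={2,3,4,7,8,9}: Y {2,4,5,6,7,9}->{2,4,5,6}; X {3,4,5,6,8}->{3,4,5,6}; V {2,3,4,7,8,9}->{7,8,9} => REVISION
Constraint 3 (Y != X) on D(Y)={2,4,5,6} D(X)={3,4,5,6}: no change => not a revision
Total revisions = 1

Answer: 1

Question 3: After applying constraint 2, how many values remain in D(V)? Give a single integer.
Answer: 3

Derivation:
Constraint 1 (X != Z) on D(X)={3,4,5,6,8} D(Z)={4,7,9}: no change
Constraint 2 (Y + X = V) on D(Y)={2,4,5,6,7,9} D(X)={3,4,5,6,8} D(V)={2,3,4,7,8,9}: Y {2,4,5,6,7,9}->{2,4,5,6}; X {3,4,5,6,8}->{3,4,5,6}; V {2,3,4,7,8,9}->{7,8,9}
So after constraint 2: D(V)={7,8,9}, size = 3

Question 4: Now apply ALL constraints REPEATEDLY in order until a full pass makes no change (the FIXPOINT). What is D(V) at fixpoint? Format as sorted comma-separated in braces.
pass 0 (initial): D(V)={2,3,4,7,8,9}
pass 1: V {2,3,4,7,8,9}->{7,8,9}; X {3,4,5,6,8}->{3,4,5,6}; Y {2,4,5,6,7,9}->{2,4,5,6}
pass 2: no change
Fixpoint after 2 passes: D(V) = {7,8,9}

Answer: {7,8,9}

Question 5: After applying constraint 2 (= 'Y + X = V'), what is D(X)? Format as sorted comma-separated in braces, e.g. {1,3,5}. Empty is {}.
Constraint 1 (X != Z) on D(X)={3,4,5,6,8} D(Z)={4,7,9}: no change
Constraint 2 (Y + X = V) on D(Y)={2,4,5,6,7,9} D(X)={3,4,5,6,8} D(V)={2,3,4,7,8,9}: Y {2,4,5,6,7,9}->{2,4,5,6}; X {3,4,5,6,8}->{3,4,5,6}; V {2,3,4,7,8,9}->{7,8,9}
So after constraint 2: D(X) = {3,4,5,6}

Answer: {3,4,5,6}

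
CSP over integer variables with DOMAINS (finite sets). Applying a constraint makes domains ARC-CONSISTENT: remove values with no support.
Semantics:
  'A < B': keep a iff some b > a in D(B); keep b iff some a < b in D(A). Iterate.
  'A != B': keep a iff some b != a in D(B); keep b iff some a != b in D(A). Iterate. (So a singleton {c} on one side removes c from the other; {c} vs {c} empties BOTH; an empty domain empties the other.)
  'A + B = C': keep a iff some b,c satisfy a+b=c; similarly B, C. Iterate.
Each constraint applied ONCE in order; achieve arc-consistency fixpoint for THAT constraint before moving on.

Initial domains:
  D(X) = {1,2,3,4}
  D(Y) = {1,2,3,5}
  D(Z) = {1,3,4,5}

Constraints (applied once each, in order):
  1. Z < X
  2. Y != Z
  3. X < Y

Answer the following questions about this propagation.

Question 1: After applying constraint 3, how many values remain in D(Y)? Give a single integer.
Answer: 2

Derivation:
Constraint 1 (Z < X) on D(Z)={1,3,4,5} D(X)={1,2,3,4}: Z {1,3,4,5}->{1,3}; X {1,2,3,4}->{2,3,4}
Constraint 2 (Y != Z) on D(Y)={1,2,3,5} D(Z)={1,3}: no change
Constraint 3 (X < Y) on D(X)={2,3,4} D(Y)={1,2,3,5}: Y {1,2,3,5}->{3,5}
So after constraint 3: D(Y)={3,5}, size = 2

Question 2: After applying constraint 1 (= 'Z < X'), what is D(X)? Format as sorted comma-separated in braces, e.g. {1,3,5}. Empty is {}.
Answer: {2,3,4}

Derivation:
Constraint 1 (Z < X) on D(Z)={1,3,4,5} D(X)={1,2,3,4}: Z {1,3,4,5}->{1,3}; X {1,2,3,4}->{2,3,4}
So after constraint 1: D(X) = {2,3,4}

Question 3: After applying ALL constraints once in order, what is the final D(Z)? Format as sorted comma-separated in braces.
Constraint 1 (Z < X) on D(Z)={1,3,4,5} D(X)={1,2,3,4}: Z {1,3,4,5}->{1,3}; X {1,2,3,4}->{2,3,4}
Constraint 2 (Y != Z) on D(Y)={1,2,3,5} D(Z)={1,3}: no change
Constraint 3 (X < Y) on D(X)={2,3,4} D(Y)={1,2,3,5}: Y {1,2,3,5}->{3,5}
So after all 3 constraints: D(Z) = {1,3}

Answer: {1,3}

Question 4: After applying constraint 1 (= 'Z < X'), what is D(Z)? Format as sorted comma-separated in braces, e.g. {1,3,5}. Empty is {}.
Answer: {1,3}

Derivation:
Constraint 1 (Z < X) on D(Z)={1,3,4,5} D(X)={1,2,3,4}: Z {1,3,4,5}->{1,3}; X {1,2,3,4}->{2,3,4}
So after constraint 1: D(Z) = {1,3}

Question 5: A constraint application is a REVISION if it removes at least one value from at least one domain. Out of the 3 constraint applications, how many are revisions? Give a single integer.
Constraint 1 (Z < X) on D(Z)={1,3,4,5} D(X)={1,2,3,4}: Z {1,3,4,5}->{1,3}; X {1,2,3,4}->{2,3,4} => REVISION
Constraint 2 (Y != Z) on D(Y)={1,2,3,5} D(Z)={1,3}: no change => not a revision
Constraint 3 (X < Y) on D(X)={2,3,4} D(Y)={1,2,3,5}: Y {1,2,3,5}->{3,5} => REVISION
Total revisions = 2

Answer: 2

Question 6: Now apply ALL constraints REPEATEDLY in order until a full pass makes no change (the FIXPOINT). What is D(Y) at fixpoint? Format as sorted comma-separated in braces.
Answer: {3,5}

Derivation:
pass 0 (initial): D(Y)={1,2,3,5}
pass 1: X {1,2,3,4}->{2,3,4}; Y {1,2,3,5}->{3,5}; Z {1,3,4,5}->{1,3}
pass 2: no change
Fixpoint after 2 passes: D(Y) = {3,5}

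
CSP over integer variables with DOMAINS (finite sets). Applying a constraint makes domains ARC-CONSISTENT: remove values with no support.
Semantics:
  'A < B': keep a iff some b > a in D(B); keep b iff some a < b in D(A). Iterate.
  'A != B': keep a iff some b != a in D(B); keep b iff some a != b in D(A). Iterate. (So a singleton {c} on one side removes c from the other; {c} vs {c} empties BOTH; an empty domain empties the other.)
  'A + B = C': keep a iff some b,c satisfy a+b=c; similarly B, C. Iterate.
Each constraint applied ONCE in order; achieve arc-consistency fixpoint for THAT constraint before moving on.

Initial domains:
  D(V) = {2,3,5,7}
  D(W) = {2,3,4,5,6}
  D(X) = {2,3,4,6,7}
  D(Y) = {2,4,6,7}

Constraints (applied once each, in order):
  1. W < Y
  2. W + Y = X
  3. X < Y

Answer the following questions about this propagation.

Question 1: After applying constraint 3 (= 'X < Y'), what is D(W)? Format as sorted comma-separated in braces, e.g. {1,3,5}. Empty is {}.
Answer: {2,3}

Derivation:
Constraint 1 (W < Y) on D(W)={2,3,4,5,6} D(Y)={2,4,6,7}: Y {2,4,6,7}->{4,6,7}
Constraint 2 (W + Y = X) on D(W)={2,3,4,5,6} D(Y)={4,6,7} D(X)={2,3,4,6,7}: W {2,3,4,5,6}->{2,3}; Y {4,6,7}->{4}; X {2,3,4,6,7}->{6,7}
Constraint 3 (X < Y) on D(X)={6,7} D(Y)={4}: X {6,7}->{}; Y {4}->{}
So after constraint 3: D(W) = {2,3}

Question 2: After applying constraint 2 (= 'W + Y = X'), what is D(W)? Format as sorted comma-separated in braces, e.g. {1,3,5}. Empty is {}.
Constraint 1 (W < Y) on D(W)={2,3,4,5,6} D(Y)={2,4,6,7}: Y {2,4,6,7}->{4,6,7}
Constraint 2 (W + Y = X) on D(W)={2,3,4,5,6} D(Y)={4,6,7} D(X)={2,3,4,6,7}: W {2,3,4,5,6}->{2,3}; Y {4,6,7}->{4}; X {2,3,4,6,7}->{6,7}
So after constraint 2: D(W) = {2,3}

Answer: {2,3}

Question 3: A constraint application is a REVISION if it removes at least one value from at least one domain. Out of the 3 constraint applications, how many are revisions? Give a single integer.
Answer: 3

Derivation:
Constraint 1 (W < Y) on D(W)={2,3,4,5,6} D(Y)={2,4,6,7}: Y {2,4,6,7}->{4,6,7} => REVISION
Constraint 2 (W + Y = X) on D(W)={2,3,4,5,6} D(Y)={4,6,7} D(X)={2,3,4,6,7}: W {2,3,4,5,6}->{2,3}; Y {4,6,7}->{4}; X {2,3,4,6,7}->{6,7} => REVISION
Constraint 3 (X < Y) on D(X)={6,7} D(Y)={4}: X {6,7}->{}; Y {4}->{} => REVISION
Total revisions = 3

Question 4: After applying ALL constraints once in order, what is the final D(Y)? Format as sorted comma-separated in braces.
Constraint 1 (W < Y) on D(W)={2,3,4,5,6} D(Y)={2,4,6,7}: Y {2,4,6,7}->{4,6,7}
Constraint 2 (W + Y = X) on D(W)={2,3,4,5,6} D(Y)={4,6,7} D(X)={2,3,4,6,7}: W {2,3,4,5,6}->{2,3}; Y {4,6,7}->{4}; X {2,3,4,6,7}->{6,7}
Constraint 3 (X < Y) on D(X)={6,7} D(Y)={4}: X {6,7}->{}; Y {4}->{}
So after all 3 constraints: D(Y) = {}

Answer: {}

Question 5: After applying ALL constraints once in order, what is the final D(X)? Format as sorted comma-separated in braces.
Constraint 1 (W < Y) on D(W)={2,3,4,5,6} D(Y)={2,4,6,7}: Y {2,4,6,7}->{4,6,7}
Constraint 2 (W + Y = X) on D(W)={2,3,4,5,6} D(Y)={4,6,7} D(X)={2,3,4,6,7}: W {2,3,4,5,6}->{2,3}; Y {4,6,7}->{4}; X {2,3,4,6,7}->{6,7}
Constraint 3 (X < Y) on D(X)={6,7} D(Y)={4}: X {6,7}->{}; Y {4}->{}
So after all 3 constraints: D(X) = {}

Answer: {}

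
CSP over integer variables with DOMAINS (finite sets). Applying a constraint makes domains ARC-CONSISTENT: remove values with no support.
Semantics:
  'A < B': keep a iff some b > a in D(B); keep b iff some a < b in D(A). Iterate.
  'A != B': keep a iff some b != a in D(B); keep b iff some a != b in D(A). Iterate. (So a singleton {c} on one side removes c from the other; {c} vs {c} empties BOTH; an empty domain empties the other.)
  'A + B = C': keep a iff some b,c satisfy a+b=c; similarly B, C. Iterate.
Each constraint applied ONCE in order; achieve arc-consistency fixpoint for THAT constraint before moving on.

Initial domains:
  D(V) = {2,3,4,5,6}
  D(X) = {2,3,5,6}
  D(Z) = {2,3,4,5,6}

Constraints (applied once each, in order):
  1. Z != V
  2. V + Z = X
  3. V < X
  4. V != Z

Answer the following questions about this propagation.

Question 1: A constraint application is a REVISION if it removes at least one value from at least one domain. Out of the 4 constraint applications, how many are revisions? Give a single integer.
Constraint 1 (Z != V) on D(Z)={2,3,4,5,6} D(V)={2,3,4,5,6}: no change => not a revision
Constraint 2 (V + Z = X) on D(V)={2,3,4,5,6} D(Z)={2,3,4,5,6} D(X)={2,3,5,6}: V {2,3,4,5,6}->{2,3,4}; Z {2,3,4,5,6}->{2,3,4}; X {2,3,5,6}->{5,6} => REVISION
Constraint 3 (V < X) on D(V)={2,3,4} D(X)={5,6}: no change => not a revision
Constraint 4 (V != Z) on D(V)={2,3,4} D(Z)={2,3,4}: no change => not a revision
Total revisions = 1

Answer: 1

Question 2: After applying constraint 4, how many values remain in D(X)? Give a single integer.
Answer: 2

Derivation:
Constraint 1 (Z != V) on D(Z)={2,3,4,5,6} D(V)={2,3,4,5,6}: no change
Constraint 2 (V + Z = X) on D(V)={2,3,4,5,6} D(Z)={2,3,4,5,6} D(X)={2,3,5,6}: V {2,3,4,5,6}->{2,3,4}; Z {2,3,4,5,6}->{2,3,4}; X {2,3,5,6}->{5,6}
Constraint 3 (V < X) on D(V)={2,3,4} D(X)={5,6}: no change
Constraint 4 (V != Z) on D(V)={2,3,4} D(Z)={2,3,4}: no change
So after constraint 4: D(X)={5,6}, size = 2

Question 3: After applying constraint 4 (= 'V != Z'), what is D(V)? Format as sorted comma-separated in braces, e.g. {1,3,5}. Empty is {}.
Answer: {2,3,4}

Derivation:
Constraint 1 (Z != V) on D(Z)={2,3,4,5,6} D(V)={2,3,4,5,6}: no change
Constraint 2 (V + Z = X) on D(V)={2,3,4,5,6} D(Z)={2,3,4,5,6} D(X)={2,3,5,6}: V {2,3,4,5,6}->{2,3,4}; Z {2,3,4,5,6}->{2,3,4}; X {2,3,5,6}->{5,6}
Constraint 3 (V < X) on D(V)={2,3,4} D(X)={5,6}: no change
Constraint 4 (V != Z) on D(V)={2,3,4} D(Z)={2,3,4}: no change
So after constraint 4: D(V) = {2,3,4}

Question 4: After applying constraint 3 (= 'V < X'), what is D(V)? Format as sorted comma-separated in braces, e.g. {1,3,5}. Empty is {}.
Constraint 1 (Z != V) on D(Z)={2,3,4,5,6} D(V)={2,3,4,5,6}: no change
Constraint 2 (V + Z = X) on D(V)={2,3,4,5,6} D(Z)={2,3,4,5,6} D(X)={2,3,5,6}: V {2,3,4,5,6}->{2,3,4}; Z {2,3,4,5,6}->{2,3,4}; X {2,3,5,6}->{5,6}
Constraint 3 (V < X) on D(V)={2,3,4} D(X)={5,6}: no change
So after constraint 3: D(V) = {2,3,4}

Answer: {2,3,4}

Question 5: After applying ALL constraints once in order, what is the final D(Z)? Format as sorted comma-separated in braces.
Constraint 1 (Z != V) on D(Z)={2,3,4,5,6} D(V)={2,3,4,5,6}: no change
Constraint 2 (V + Z = X) on D(V)={2,3,4,5,6} D(Z)={2,3,4,5,6} D(X)={2,3,5,6}: V {2,3,4,5,6}->{2,3,4}; Z {2,3,4,5,6}->{2,3,4}; X {2,3,5,6}->{5,6}
Constraint 3 (V < X) on D(V)={2,3,4} D(X)={5,6}: no change
Constraint 4 (V != Z) on D(V)={2,3,4} D(Z)={2,3,4}: no change
So after all 4 constraints: D(Z) = {2,3,4}

Answer: {2,3,4}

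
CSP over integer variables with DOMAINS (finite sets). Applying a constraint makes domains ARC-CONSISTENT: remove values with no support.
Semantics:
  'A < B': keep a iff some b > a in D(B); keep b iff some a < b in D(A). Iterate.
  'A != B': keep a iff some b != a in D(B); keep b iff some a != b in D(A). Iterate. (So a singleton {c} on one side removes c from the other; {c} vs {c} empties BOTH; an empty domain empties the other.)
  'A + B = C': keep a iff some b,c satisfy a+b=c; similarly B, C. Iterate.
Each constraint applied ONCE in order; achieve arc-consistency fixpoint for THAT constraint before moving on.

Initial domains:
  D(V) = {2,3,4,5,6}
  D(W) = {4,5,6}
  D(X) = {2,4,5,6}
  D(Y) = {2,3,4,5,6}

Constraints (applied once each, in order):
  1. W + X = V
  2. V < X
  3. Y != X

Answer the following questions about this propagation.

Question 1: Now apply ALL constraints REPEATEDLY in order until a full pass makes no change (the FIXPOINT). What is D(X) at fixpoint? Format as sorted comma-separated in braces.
pass 0 (initial): D(X)={2,4,5,6}
pass 1: V {2,3,4,5,6}->{}; W {4,5,6}->{4}; X {2,4,5,6}->{}; Y {2,3,4,5,6}->{}
pass 2: W {4}->{}
pass 3: no change
Fixpoint after 3 passes: D(X) = {}

Answer: {}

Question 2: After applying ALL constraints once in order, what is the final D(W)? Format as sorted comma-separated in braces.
Constraint 1 (W + X = V) on D(W)={4,5,6} D(X)={2,4,5,6} D(V)={2,3,4,5,6}: W {4,5,6}->{4}; X {2,4,5,6}->{2}; V {2,3,4,5,6}->{6}
Constraint 2 (V < X) on D(V)={6} D(X)={2}: V {6}->{}; X {2}->{}
Constraint 3 (Y != X) on D(Y)={2,3,4,5,6} D(X)={}: Y {2,3,4,5,6}->{}
So after all 3 constraints: D(W) = {4}

Answer: {4}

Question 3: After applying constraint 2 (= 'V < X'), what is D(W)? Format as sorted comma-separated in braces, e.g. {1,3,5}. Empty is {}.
Constraint 1 (W + X = V) on D(W)={4,5,6} D(X)={2,4,5,6} D(V)={2,3,4,5,6}: W {4,5,6}->{4}; X {2,4,5,6}->{2}; V {2,3,4,5,6}->{6}
Constraint 2 (V < X) on D(V)={6} D(X)={2}: V {6}->{}; X {2}->{}
So after constraint 2: D(W) = {4}

Answer: {4}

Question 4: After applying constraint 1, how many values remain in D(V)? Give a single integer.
Answer: 1

Derivation:
Constraint 1 (W + X = V) on D(W)={4,5,6} D(X)={2,4,5,6} D(V)={2,3,4,5,6}: W {4,5,6}->{4}; X {2,4,5,6}->{2}; V {2,3,4,5,6}->{6}
So after constraint 1: D(V)={6}, size = 1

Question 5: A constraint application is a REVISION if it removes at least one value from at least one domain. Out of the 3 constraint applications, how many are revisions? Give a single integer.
Constraint 1 (W + X = V) on D(W)={4,5,6} D(X)={2,4,5,6} D(V)={2,3,4,5,6}: W {4,5,6}->{4}; X {2,4,5,6}->{2}; V {2,3,4,5,6}->{6} => REVISION
Constraint 2 (V < X) on D(V)={6} D(X)={2}: V {6}->{}; X {2}->{} => REVISION
Constraint 3 (Y != X) on D(Y)={2,3,4,5,6} D(X)={}: Y {2,3,4,5,6}->{} => REVISION
Total revisions = 3

Answer: 3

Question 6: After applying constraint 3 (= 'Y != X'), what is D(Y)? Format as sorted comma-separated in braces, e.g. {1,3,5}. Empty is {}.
Constraint 1 (W + X = V) on D(W)={4,5,6} D(X)={2,4,5,6} D(V)={2,3,4,5,6}: W {4,5,6}->{4}; X {2,4,5,6}->{2}; V {2,3,4,5,6}->{6}
Constraint 2 (V < X) on D(V)={6} D(X)={2}: V {6}->{}; X {2}->{}
Constraint 3 (Y != X) on D(Y)={2,3,4,5,6} D(X)={}: Y {2,3,4,5,6}->{}
So after constraint 3: D(Y) = {}

Answer: {}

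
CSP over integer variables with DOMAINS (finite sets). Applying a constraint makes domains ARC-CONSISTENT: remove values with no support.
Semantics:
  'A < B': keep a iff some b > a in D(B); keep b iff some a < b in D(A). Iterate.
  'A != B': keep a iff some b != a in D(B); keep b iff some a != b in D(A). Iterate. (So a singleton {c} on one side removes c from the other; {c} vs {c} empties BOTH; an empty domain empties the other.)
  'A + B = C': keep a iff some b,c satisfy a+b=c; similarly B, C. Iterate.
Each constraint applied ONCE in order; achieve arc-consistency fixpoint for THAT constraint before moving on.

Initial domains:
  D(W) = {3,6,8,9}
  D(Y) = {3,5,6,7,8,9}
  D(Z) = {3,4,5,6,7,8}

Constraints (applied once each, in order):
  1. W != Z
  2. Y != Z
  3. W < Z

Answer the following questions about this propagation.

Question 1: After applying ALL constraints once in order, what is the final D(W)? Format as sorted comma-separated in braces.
Answer: {3,6}

Derivation:
Constraint 1 (W != Z) on D(W)={3,6,8,9} D(Z)={3,4,5,6,7,8}: no change
Constraint 2 (Y != Z) on D(Y)={3,5,6,7,8,9} D(Z)={3,4,5,6,7,8}: no change
Constraint 3 (W < Z) on D(W)={3,6,8,9} D(Z)={3,4,5,6,7,8}: W {3,6,8,9}->{3,6}; Z {3,4,5,6,7,8}->{4,5,6,7,8}
So after all 3 constraints: D(W) = {3,6}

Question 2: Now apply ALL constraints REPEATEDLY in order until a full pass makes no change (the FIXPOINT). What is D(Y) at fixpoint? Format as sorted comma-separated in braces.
pass 0 (initial): D(Y)={3,5,6,7,8,9}
pass 1: W {3,6,8,9}->{3,6}; Z {3,4,5,6,7,8}->{4,5,6,7,8}
pass 2: no change
Fixpoint after 2 passes: D(Y) = {3,5,6,7,8,9}

Answer: {3,5,6,7,8,9}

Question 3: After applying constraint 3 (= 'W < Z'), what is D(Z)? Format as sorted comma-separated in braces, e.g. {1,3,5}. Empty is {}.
Answer: {4,5,6,7,8}

Derivation:
Constraint 1 (W != Z) on D(W)={3,6,8,9} D(Z)={3,4,5,6,7,8}: no change
Constraint 2 (Y != Z) on D(Y)={3,5,6,7,8,9} D(Z)={3,4,5,6,7,8}: no change
Constraint 3 (W < Z) on D(W)={3,6,8,9} D(Z)={3,4,5,6,7,8}: W {3,6,8,9}->{3,6}; Z {3,4,5,6,7,8}->{4,5,6,7,8}
So after constraint 3: D(Z) = {4,5,6,7,8}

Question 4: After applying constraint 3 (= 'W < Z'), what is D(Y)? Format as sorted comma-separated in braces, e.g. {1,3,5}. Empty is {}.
Answer: {3,5,6,7,8,9}

Derivation:
Constraint 1 (W != Z) on D(W)={3,6,8,9} D(Z)={3,4,5,6,7,8}: no change
Constraint 2 (Y != Z) on D(Y)={3,5,6,7,8,9} D(Z)={3,4,5,6,7,8}: no change
Constraint 3 (W < Z) on D(W)={3,6,8,9} D(Z)={3,4,5,6,7,8}: W {3,6,8,9}->{3,6}; Z {3,4,5,6,7,8}->{4,5,6,7,8}
So after constraint 3: D(Y) = {3,5,6,7,8,9}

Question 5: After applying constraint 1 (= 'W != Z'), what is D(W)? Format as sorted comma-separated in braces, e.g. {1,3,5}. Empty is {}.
Constraint 1 (W != Z) on D(W)={3,6,8,9} D(Z)={3,4,5,6,7,8}: no change
So after constraint 1: D(W) = {3,6,8,9}

Answer: {3,6,8,9}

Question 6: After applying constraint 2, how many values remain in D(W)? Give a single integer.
Answer: 4

Derivation:
Constraint 1 (W != Z) on D(W)={3,6,8,9} D(Z)={3,4,5,6,7,8}: no change
Constraint 2 (Y != Z) on D(Y)={3,5,6,7,8,9} D(Z)={3,4,5,6,7,8}: no change
So after constraint 2: D(W)={3,6,8,9}, size = 4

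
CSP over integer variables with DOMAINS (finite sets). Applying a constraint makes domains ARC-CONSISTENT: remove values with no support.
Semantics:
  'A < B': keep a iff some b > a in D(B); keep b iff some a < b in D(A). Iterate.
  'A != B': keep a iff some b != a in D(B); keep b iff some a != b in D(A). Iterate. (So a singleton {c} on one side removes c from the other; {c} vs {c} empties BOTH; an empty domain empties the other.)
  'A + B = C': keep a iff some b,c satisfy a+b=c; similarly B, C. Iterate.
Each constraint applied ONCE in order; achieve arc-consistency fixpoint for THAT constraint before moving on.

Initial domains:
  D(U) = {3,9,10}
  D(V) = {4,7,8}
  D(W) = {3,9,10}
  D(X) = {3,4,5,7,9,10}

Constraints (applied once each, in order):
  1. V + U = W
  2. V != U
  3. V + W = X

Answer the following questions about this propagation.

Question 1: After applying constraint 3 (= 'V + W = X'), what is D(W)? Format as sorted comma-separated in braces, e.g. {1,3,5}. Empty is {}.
Constraint 1 (V + U = W) on D(V)={4,7,8} D(U)={3,9,10} D(W)={3,9,10}: V {4,7,8}->{7}; U {3,9,10}->{3}; W {3,9,10}->{10}
Constraint 2 (V != U) on D(V)={7} D(U)={3}: no change
Constraint 3 (V + W = X) on D(V)={7} D(W)={10} D(X)={3,4,5,7,9,10}: V {7}->{}; W {10}->{}; X {3,4,5,7,9,10}->{}
So after constraint 3: D(W) = {}

Answer: {}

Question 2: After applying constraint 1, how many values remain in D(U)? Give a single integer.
Answer: 1

Derivation:
Constraint 1 (V + U = W) on D(V)={4,7,8} D(U)={3,9,10} D(W)={3,9,10}: V {4,7,8}->{7}; U {3,9,10}->{3}; W {3,9,10}->{10}
So after constraint 1: D(U)={3}, size = 1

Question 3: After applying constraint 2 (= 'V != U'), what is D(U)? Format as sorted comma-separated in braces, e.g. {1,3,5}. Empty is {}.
Answer: {3}

Derivation:
Constraint 1 (V + U = W) on D(V)={4,7,8} D(U)={3,9,10} D(W)={3,9,10}: V {4,7,8}->{7}; U {3,9,10}->{3}; W {3,9,10}->{10}
Constraint 2 (V != U) on D(V)={7} D(U)={3}: no change
So after constraint 2: D(U) = {3}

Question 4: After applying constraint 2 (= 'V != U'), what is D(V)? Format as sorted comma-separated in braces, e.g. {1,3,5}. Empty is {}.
Answer: {7}

Derivation:
Constraint 1 (V + U = W) on D(V)={4,7,8} D(U)={3,9,10} D(W)={3,9,10}: V {4,7,8}->{7}; U {3,9,10}->{3}; W {3,9,10}->{10}
Constraint 2 (V != U) on D(V)={7} D(U)={3}: no change
So after constraint 2: D(V) = {7}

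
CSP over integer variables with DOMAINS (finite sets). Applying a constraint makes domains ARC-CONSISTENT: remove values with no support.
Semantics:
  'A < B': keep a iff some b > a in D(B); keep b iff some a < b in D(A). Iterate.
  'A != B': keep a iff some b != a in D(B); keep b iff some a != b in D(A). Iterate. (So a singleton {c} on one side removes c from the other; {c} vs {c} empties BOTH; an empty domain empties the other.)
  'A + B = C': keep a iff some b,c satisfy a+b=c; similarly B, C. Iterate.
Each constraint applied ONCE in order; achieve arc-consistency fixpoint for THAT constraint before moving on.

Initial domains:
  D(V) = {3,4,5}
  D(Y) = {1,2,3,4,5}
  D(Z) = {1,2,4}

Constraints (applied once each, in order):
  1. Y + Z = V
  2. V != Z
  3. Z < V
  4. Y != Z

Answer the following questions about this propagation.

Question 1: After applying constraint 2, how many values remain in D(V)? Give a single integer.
Constraint 1 (Y + Z = V) on D(Y)={1,2,3,4,5} D(Z)={1,2,4} D(V)={3,4,5}: Y {1,2,3,4,5}->{1,2,3,4}
Constraint 2 (V != Z) on D(V)={3,4,5} D(Z)={1,2,4}: no change
So after constraint 2: D(V)={3,4,5}, size = 3

Answer: 3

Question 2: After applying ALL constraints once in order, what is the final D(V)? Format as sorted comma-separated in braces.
Answer: {3,4,5}

Derivation:
Constraint 1 (Y + Z = V) on D(Y)={1,2,3,4,5} D(Z)={1,2,4} D(V)={3,4,5}: Y {1,2,3,4,5}->{1,2,3,4}
Constraint 2 (V != Z) on D(V)={3,4,5} D(Z)={1,2,4}: no change
Constraint 3 (Z < V) on D(Z)={1,2,4} D(V)={3,4,5}: no change
Constraint 4 (Y != Z) on D(Y)={1,2,3,4} D(Z)={1,2,4}: no change
So after all 4 constraints: D(V) = {3,4,5}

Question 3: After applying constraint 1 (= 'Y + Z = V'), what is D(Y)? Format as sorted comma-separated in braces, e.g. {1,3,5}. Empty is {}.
Answer: {1,2,3,4}

Derivation:
Constraint 1 (Y + Z = V) on D(Y)={1,2,3,4,5} D(Z)={1,2,4} D(V)={3,4,5}: Y {1,2,3,4,5}->{1,2,3,4}
So after constraint 1: D(Y) = {1,2,3,4}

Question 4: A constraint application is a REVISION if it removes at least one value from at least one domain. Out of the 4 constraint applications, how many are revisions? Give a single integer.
Constraint 1 (Y + Z = V) on D(Y)={1,2,3,4,5} D(Z)={1,2,4} D(V)={3,4,5}: Y {1,2,3,4,5}->{1,2,3,4} => REVISION
Constraint 2 (V != Z) on D(V)={3,4,5} D(Z)={1,2,4}: no change => not a revision
Constraint 3 (Z < V) on D(Z)={1,2,4} D(V)={3,4,5}: no change => not a revision
Constraint 4 (Y != Z) on D(Y)={1,2,3,4} D(Z)={1,2,4}: no change => not a revision
Total revisions = 1

Answer: 1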